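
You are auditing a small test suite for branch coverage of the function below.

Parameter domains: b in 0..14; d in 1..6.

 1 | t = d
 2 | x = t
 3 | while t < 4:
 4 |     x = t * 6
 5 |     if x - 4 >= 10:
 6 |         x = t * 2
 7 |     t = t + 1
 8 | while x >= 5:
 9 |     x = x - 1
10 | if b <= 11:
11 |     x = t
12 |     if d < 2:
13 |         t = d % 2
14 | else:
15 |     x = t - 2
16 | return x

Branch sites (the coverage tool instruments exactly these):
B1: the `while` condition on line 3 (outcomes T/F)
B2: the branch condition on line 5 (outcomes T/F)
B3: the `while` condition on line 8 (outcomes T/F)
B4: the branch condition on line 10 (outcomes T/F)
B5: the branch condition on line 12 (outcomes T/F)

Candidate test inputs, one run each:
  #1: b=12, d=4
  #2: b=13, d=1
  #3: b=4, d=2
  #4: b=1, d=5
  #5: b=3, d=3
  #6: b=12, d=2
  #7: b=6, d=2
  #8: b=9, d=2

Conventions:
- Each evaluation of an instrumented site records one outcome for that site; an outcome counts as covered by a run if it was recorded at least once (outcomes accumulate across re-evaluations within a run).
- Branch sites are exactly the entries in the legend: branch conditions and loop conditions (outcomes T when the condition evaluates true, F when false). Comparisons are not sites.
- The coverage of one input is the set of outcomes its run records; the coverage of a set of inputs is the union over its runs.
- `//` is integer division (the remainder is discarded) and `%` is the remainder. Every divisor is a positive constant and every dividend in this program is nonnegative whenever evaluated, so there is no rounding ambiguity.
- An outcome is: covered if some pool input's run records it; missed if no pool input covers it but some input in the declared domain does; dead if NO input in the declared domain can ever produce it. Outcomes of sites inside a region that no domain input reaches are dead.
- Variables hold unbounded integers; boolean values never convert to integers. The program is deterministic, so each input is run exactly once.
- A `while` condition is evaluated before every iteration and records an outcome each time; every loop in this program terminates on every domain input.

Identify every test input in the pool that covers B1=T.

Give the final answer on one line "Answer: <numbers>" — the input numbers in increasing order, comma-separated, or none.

input #1 (b=12, d=4): does not produce B1=T
input #2 (b=13, d=1): produces B1=T
input #3 (b=4, d=2): produces B1=T
input #4 (b=1, d=5): does not produce B1=T
input #5 (b=3, d=3): produces B1=T
input #6 (b=12, d=2): produces B1=T
input #7 (b=6, d=2): produces B1=T
input #8 (b=9, d=2): produces B1=T

Answer: 2, 3, 5, 6, 7, 8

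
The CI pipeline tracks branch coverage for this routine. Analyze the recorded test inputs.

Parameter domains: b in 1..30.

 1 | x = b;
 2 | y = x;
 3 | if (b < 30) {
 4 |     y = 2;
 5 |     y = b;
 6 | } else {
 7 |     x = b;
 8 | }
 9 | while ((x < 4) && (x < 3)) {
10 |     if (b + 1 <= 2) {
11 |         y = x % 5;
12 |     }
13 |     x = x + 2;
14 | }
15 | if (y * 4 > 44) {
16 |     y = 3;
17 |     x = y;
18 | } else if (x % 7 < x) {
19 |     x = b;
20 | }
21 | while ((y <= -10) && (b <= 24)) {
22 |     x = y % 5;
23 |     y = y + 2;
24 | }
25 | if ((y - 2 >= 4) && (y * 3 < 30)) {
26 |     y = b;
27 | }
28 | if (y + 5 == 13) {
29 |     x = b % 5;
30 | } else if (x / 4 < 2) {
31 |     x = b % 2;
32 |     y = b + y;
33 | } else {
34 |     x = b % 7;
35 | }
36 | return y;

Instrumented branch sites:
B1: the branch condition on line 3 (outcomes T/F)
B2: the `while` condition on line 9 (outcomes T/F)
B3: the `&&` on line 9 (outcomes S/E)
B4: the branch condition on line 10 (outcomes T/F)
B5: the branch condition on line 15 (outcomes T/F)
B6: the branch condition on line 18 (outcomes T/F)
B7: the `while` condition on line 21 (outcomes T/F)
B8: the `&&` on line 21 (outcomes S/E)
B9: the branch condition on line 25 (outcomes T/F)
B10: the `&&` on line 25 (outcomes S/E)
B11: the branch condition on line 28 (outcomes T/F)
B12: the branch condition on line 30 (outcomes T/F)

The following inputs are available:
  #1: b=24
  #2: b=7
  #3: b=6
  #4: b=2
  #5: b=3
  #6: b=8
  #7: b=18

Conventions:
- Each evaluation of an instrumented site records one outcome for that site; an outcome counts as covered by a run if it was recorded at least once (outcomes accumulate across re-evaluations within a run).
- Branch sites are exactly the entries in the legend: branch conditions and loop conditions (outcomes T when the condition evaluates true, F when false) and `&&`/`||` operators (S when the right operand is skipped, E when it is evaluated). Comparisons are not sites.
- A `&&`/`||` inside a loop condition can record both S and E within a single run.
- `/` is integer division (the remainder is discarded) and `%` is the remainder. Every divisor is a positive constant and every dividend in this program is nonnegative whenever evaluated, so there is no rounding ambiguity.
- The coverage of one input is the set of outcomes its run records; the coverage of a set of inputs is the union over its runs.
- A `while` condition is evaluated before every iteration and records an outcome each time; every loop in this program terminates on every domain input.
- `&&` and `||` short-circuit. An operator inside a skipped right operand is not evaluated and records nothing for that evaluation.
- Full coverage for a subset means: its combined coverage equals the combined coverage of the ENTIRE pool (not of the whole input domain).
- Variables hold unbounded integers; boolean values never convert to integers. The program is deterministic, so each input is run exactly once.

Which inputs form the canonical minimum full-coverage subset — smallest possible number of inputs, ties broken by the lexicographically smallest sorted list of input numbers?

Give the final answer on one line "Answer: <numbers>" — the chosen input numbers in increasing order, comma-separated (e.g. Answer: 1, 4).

#1 (b=24) -> B1->T, B3->S, B2->F, B5->T, B8->S, B7->F, B10->S, B9->F, B11->F, B12->T; covered: B1=T, B2=F, B3=S, B5=T, B7=F, B8=S, B9=F, B10=S, B11=F, B12=T
#2 (b=7) -> B1->T, B3->S, B2->F, B5->F, B6->T, B8->S, B7->F, B10->E, B9->T, B11->F, B12->T; covered: B1=T, B2=F, B3=S, B5=F, B6=T, B7=F, B8=S, B9=T, B10=E, B11=F, B12=T
#3 (b=6) -> B1->T, B3->S, B2->F, B5->F, B6->F, B8->S, B7->F, B10->E, B9->T, B11->F, B12->T; covered: B1=T, B2=F, B3=S, B5=F, B6=F, B7=F, B8=S, B9=T, B10=E, B11=F, B12=T
#4 (b=2) -> B1->T, B3->E, B2->T, B4->F, B3->S, B2->F, B5->F, B6->F, B8->S, B7->F, B10->S, B9->F, B11->F, B12->T; covered: B1=T, B2=T, B2=F, B3=S, B3=E, B4=F, B5=F, B6=F, B7=F, B8=S, B9=F, B10=S, B11=F, B12=T
#5 (b=3) -> B1->T, B3->E, B2->F, B5->F, B6->F, B8->S, B7->F, B10->S, B9->F, B11->F, B12->T; covered: B1=T, B2=F, B3=E, B5=F, B6=F, B7=F, B8=S, B9=F, B10=S, B11=F, B12=T
#6 (b=8) -> B1->T, B3->S, B2->F, B5->F, B6->T, B8->S, B7->F, B10->E, B9->T, B11->T; covered: B1=T, B2=F, B3=S, B5=F, B6=T, B7=F, B8=S, B9=T, B10=E, B11=T
#7 (b=18) -> B1->T, B3->S, B2->F, B5->T, B8->S, B7->F, B10->S, B9->F, B11->F, B12->T; covered: B1=T, B2=F, B3=S, B5=T, B7=F, B8=S, B9=F, B10=S, B11=F, B12=T
together the pool reaches 19 outcomes: B1=T, B2=T, B2=F, B3=S, B3=E, B4=F, B5=T, B5=F, B6=T, B6=F, B7=F, B8=S, B9=T, B9=F, B10=S, B10=E, B11=T, B11=F, B12=T
every size-1 subset falls short of the 19 outcomes (best: 14/19)
every size-2 subset falls short of the 19 outcomes (best: 18/19)
the canonical winner is {1, 4, 6}: size 3, full 19-outcome coverage, earliest index list among size-3 covers

Answer: 1, 4, 6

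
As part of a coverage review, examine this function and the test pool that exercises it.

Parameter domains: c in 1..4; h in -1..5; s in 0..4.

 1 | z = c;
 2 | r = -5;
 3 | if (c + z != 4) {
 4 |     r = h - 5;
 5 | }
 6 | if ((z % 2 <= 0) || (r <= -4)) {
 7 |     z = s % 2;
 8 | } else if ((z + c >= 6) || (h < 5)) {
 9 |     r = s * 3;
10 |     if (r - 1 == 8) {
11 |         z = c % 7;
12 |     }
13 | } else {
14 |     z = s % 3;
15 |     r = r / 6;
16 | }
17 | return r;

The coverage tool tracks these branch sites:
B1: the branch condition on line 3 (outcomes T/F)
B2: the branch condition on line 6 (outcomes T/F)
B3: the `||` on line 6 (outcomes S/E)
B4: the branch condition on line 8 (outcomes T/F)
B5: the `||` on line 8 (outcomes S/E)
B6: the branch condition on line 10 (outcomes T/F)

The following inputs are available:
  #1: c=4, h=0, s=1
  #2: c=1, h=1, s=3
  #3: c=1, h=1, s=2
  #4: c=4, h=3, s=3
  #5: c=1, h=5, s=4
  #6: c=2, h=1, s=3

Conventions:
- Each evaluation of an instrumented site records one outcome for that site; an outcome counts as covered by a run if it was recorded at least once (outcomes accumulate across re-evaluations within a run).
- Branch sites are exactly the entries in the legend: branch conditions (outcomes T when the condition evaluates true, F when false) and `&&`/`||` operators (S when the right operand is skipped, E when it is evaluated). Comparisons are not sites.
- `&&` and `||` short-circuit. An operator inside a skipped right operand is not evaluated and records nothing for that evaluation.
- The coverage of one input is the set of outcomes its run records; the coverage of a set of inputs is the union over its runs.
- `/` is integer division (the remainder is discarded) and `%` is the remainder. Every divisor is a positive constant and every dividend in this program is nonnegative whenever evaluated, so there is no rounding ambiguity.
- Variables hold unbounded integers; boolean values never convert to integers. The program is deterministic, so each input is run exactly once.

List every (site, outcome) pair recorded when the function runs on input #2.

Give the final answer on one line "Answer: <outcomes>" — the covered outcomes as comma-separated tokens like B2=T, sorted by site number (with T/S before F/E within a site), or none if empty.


Simulating input #2 (c=1, h=1, s=3) step by step:
  B1->T, B3->E, B2->T
deduplicating events, the covered set is: B1=T, B2=T, B3=E
Answer: B1=T, B2=T, B3=E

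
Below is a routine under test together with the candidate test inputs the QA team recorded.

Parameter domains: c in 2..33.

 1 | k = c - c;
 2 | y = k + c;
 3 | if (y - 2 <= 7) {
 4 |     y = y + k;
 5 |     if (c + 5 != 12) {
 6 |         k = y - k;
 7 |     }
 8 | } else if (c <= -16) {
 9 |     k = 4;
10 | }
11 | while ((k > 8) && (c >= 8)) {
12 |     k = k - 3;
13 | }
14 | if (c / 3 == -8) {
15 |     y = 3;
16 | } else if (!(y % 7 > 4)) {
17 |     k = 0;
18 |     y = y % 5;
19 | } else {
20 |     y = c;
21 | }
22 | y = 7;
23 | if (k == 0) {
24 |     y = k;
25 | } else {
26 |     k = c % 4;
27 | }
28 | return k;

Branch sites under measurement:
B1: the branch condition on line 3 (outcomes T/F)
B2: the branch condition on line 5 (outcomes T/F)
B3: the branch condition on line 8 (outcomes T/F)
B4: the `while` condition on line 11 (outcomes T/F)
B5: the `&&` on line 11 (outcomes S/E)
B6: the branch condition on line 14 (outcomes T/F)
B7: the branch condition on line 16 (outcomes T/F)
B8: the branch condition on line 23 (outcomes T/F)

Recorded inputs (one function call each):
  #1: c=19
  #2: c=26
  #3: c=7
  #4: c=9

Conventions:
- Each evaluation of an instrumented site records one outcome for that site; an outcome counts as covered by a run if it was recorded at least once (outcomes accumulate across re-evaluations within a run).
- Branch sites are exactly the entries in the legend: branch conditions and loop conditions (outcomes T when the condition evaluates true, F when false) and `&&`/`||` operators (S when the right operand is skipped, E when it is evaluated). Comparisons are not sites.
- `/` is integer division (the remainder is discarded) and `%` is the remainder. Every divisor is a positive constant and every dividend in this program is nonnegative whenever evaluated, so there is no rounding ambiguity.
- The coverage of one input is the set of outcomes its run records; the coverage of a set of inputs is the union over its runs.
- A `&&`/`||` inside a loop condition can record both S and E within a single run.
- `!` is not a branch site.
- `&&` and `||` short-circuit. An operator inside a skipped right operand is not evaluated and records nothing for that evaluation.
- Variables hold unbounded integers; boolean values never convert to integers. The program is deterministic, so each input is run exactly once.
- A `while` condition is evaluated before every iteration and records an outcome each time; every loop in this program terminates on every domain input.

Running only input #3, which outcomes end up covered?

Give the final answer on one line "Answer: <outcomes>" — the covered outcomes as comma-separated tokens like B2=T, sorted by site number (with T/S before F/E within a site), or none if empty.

Simulating input #3 (c=7) step by step:
  B1->T, B2->F, B5->S, B4->F, B6->F, B7->T, B8->T
as a set, this run covers: B1=T, B2=F, B4=F, B5=S, B6=F, B7=T, B8=T

Answer: B1=T, B2=F, B4=F, B5=S, B6=F, B7=T, B8=T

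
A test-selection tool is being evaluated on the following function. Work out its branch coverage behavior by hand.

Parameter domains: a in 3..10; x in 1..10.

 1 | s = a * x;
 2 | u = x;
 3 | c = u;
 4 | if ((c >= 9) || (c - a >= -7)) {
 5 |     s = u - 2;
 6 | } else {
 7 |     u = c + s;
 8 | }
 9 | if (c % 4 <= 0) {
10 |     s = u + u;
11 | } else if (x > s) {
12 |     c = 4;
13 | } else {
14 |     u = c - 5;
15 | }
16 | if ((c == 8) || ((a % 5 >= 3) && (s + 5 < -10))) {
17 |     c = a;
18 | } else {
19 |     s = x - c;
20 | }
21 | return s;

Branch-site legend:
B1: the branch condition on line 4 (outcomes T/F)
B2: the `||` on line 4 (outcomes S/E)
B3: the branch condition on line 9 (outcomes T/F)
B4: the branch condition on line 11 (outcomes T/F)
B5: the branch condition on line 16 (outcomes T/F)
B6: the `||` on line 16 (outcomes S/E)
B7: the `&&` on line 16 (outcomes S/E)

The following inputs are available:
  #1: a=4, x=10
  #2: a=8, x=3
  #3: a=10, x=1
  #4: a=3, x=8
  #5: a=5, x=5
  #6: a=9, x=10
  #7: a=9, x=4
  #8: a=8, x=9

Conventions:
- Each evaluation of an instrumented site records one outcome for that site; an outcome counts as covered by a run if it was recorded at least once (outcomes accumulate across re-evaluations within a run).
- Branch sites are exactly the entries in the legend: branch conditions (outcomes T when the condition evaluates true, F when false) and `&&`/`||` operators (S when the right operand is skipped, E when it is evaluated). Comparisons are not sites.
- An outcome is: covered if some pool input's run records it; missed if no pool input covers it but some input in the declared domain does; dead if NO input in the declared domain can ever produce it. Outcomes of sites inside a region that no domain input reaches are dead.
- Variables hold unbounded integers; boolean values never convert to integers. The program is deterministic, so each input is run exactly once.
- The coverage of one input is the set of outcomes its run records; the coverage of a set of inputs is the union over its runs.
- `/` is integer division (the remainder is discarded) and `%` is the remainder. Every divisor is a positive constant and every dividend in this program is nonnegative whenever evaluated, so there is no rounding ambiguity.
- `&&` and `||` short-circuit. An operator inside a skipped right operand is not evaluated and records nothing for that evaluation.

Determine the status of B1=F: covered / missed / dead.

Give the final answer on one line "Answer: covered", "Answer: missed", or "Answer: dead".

B1=F is recorded by pool input(s) 3 -> covered

Answer: covered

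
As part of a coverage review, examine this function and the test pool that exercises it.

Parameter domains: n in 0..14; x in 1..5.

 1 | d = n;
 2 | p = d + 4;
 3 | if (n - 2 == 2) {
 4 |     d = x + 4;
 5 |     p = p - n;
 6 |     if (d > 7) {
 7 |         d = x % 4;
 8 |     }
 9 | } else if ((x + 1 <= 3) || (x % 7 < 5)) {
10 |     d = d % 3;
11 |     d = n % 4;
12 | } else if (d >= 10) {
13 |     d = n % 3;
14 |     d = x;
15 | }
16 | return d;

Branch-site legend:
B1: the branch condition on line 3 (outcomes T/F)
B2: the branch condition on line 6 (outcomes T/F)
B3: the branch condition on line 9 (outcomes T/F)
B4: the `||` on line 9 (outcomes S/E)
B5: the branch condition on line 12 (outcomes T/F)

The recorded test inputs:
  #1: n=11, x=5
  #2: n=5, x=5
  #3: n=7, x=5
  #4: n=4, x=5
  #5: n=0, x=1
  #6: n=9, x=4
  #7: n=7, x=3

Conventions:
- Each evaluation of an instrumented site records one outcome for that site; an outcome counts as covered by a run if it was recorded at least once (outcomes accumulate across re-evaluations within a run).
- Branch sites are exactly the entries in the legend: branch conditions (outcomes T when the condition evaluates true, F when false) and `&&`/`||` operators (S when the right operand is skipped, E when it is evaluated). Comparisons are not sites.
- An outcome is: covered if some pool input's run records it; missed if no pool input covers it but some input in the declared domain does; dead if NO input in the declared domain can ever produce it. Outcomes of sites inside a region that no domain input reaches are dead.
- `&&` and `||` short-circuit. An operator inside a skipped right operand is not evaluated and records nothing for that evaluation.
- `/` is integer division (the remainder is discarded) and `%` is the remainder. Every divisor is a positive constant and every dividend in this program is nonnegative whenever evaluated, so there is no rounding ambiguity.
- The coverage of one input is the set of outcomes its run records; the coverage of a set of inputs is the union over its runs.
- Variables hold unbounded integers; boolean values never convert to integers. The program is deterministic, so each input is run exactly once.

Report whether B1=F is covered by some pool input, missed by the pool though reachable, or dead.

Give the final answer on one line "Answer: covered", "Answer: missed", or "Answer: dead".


B1=F is recorded by pool input(s) 1, 2, 3, 5, 6, 7 -> covered
Answer: covered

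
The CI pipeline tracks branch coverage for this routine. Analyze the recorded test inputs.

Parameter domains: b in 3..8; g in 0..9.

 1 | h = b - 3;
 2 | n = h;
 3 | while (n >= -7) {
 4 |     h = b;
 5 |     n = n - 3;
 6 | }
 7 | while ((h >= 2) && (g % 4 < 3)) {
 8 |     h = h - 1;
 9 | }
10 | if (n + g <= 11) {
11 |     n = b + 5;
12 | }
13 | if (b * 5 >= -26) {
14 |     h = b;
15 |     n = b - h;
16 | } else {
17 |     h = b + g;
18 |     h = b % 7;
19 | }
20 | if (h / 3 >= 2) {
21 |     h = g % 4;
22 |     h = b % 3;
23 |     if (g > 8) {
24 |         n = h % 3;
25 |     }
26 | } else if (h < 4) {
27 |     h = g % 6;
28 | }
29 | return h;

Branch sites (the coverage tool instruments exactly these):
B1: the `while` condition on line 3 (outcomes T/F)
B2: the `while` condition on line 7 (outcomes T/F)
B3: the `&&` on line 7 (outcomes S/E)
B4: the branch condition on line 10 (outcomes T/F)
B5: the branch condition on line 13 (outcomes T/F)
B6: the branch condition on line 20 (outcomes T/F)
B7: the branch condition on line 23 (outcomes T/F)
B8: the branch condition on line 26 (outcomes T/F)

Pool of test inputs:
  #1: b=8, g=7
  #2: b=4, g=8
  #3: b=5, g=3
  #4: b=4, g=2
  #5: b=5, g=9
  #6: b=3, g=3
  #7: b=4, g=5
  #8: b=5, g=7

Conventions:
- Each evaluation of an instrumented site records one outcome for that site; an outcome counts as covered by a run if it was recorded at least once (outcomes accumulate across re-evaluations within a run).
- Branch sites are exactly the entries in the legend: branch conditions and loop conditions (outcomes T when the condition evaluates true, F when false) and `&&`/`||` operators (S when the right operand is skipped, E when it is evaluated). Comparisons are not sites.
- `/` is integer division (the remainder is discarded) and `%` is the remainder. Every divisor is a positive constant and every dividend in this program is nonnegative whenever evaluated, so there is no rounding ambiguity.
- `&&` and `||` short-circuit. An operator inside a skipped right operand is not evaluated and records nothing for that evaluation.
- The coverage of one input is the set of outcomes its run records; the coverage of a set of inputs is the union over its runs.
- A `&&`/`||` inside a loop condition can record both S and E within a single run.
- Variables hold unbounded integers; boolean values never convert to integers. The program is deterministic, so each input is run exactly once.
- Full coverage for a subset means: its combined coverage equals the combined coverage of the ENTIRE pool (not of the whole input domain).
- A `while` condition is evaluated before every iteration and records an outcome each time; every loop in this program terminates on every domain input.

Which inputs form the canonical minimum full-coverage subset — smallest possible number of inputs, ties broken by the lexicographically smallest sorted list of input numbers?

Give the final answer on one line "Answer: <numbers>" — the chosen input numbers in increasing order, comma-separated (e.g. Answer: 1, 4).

#1 (b=8, g=7) -> covered: B1=T, B1=F, B2=F, B3=E, B4=T, B5=T, B6=T, B7=F
#2 (b=4, g=8) -> covered: B1=T, B1=F, B2=T, B2=F, B3=S, B3=E, B4=T, B5=T, B6=F, B8=F
#3 (b=5, g=3) -> covered: B1=T, B1=F, B2=F, B3=E, B4=T, B5=T, B6=F, B8=F
#4 (b=4, g=2) -> covered: B1=T, B1=F, B2=T, B2=F, B3=S, B3=E, B4=T, B5=T, B6=F, B8=F
#5 (b=5, g=9) -> covered: B1=T, B1=F, B2=T, B2=F, B3=S, B3=E, B4=T, B5=T, B6=F, B8=F
#6 (b=3, g=3) -> covered: B1=T, B1=F, B2=F, B3=E, B4=T, B5=T, B6=F, B8=T
#7 (b=4, g=5) -> covered: B1=T, B1=F, B2=T, B2=F, B3=S, B3=E, B4=T, B5=T, B6=F, B8=F
#8 (b=5, g=7) -> covered: B1=T, B1=F, B2=F, B3=E, B4=T, B5=T, B6=F, B8=F
the full pool covers 13 outcomes: B1=T, B1=F, B2=T, B2=F, B3=S, B3=E, B4=T, B5=T, B6=T, B6=F, B7=F, B8=T, B8=F
every size-1 subset falls short of the 13 outcomes (best: 10/13)
every size-2 subset falls short of the 13 outcomes (best: 12/13)
at size 3, {1, 2, 6} reaches all 13 outcomes; every lexicographically earlier size-3 subset fails

Answer: 1, 2, 6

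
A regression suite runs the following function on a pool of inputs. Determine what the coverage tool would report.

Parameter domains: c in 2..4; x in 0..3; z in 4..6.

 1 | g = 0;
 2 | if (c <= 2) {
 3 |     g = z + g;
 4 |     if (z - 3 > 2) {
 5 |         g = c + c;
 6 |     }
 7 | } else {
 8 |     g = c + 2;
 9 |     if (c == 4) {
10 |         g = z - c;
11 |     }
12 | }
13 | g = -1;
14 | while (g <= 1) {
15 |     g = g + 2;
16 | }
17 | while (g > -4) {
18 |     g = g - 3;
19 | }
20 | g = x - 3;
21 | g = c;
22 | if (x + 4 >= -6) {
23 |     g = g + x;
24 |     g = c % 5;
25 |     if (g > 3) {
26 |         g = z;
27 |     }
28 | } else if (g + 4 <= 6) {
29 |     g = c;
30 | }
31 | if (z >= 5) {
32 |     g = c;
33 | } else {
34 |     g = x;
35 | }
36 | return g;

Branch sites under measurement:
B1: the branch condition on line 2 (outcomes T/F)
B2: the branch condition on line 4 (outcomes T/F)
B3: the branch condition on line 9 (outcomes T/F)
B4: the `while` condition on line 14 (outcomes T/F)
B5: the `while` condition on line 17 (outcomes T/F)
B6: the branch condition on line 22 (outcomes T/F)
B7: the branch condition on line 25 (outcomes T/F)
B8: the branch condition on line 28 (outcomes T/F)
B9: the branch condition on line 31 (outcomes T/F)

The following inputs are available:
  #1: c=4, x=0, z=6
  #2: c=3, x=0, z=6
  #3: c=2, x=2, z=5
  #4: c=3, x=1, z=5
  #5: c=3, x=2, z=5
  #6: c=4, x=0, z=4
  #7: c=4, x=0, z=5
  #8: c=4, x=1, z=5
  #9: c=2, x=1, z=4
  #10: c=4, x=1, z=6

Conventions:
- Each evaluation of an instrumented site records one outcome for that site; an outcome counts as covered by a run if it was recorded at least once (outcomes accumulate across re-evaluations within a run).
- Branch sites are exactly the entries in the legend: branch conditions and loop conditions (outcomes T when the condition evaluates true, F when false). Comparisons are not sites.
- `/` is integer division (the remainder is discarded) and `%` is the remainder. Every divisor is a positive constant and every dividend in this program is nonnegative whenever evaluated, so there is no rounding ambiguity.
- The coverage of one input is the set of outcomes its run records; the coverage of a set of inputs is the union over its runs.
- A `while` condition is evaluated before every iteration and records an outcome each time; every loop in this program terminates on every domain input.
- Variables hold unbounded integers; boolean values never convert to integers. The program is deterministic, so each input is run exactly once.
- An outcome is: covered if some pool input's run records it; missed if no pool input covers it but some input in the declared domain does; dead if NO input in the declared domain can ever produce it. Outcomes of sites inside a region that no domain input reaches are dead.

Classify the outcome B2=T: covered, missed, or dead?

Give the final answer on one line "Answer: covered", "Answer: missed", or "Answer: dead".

no pool input records B2=T
but domain input (c=2, x=0, z=6) does record it -> reachable, so missed

Answer: missed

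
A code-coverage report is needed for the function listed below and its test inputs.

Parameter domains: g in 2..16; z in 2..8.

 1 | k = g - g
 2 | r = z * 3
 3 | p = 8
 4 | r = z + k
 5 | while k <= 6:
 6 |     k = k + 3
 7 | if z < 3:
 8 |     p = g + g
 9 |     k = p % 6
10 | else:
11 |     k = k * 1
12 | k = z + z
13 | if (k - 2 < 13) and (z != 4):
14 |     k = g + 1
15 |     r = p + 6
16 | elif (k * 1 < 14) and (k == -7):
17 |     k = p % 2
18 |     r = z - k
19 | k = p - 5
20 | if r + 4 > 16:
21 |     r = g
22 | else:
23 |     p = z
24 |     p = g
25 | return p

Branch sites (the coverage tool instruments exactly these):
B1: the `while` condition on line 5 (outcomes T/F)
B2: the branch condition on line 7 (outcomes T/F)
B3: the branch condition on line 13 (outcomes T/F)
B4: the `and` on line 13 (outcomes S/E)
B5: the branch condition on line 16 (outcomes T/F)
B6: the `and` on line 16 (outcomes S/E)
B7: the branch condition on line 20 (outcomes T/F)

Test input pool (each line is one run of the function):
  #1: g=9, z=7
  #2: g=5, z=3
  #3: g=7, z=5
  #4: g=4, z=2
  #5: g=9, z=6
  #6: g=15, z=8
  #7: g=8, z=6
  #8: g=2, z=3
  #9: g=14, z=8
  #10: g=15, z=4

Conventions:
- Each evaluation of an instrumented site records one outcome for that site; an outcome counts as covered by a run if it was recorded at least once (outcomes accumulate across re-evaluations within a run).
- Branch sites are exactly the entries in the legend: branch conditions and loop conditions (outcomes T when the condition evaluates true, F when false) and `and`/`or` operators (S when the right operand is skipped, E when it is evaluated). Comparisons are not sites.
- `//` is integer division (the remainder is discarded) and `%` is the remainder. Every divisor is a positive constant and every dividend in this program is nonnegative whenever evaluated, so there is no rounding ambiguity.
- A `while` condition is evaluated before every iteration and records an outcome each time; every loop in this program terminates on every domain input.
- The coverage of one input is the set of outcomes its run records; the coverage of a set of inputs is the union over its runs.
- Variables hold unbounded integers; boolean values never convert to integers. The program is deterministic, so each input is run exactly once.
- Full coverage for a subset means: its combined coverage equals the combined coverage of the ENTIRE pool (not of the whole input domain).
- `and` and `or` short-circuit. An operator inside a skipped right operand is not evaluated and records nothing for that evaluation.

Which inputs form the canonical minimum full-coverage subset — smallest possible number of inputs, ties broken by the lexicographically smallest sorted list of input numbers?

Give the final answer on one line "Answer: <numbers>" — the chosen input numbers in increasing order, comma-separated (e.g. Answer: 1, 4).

run #1 (g=9, z=7) records B1=T, B1=F, B2=F, B3=T, B4=E, B7=T
run #2 (g=5, z=3) records B1=T, B1=F, B2=F, B3=T, B4=E, B7=T
run #3 (g=7, z=5) records B1=T, B1=F, B2=F, B3=T, B4=E, B7=T
run #4 (g=4, z=2) records B1=T, B1=F, B2=T, B3=T, B4=E, B7=T
run #5 (g=9, z=6) records B1=T, B1=F, B2=F, B3=T, B4=E, B7=T
run #6 (g=15, z=8) records B1=T, B1=F, B2=F, B3=F, B4=S, B5=F, B6=S, B7=F
run #7 (g=8, z=6) records B1=T, B1=F, B2=F, B3=T, B4=E, B7=T
run #8 (g=2, z=3) records B1=T, B1=F, B2=F, B3=T, B4=E, B7=T
run #9 (g=14, z=8) records B1=T, B1=F, B2=F, B3=F, B4=S, B5=F, B6=S, B7=F
run #10 (g=15, z=4) records B1=T, B1=F, B2=F, B3=F, B4=E, B5=F, B6=E, B7=F
pool-wide coverage (13 outcomes): B1=T, B1=F, B2=T, B2=F, B3=T, B3=F, B4=S, B4=E, B5=F, B6=S, B6=E, B7=T, B7=F
no size-1 subset reaches all 13 outcomes (best union: 8/13)
no size-2 subset reaches all 13 outcomes (best union: 12/13)
size 3: inputs {4, 6, 10} cover all 13 outcomes, and no lexicographically smaller subset of this size does

Answer: 4, 6, 10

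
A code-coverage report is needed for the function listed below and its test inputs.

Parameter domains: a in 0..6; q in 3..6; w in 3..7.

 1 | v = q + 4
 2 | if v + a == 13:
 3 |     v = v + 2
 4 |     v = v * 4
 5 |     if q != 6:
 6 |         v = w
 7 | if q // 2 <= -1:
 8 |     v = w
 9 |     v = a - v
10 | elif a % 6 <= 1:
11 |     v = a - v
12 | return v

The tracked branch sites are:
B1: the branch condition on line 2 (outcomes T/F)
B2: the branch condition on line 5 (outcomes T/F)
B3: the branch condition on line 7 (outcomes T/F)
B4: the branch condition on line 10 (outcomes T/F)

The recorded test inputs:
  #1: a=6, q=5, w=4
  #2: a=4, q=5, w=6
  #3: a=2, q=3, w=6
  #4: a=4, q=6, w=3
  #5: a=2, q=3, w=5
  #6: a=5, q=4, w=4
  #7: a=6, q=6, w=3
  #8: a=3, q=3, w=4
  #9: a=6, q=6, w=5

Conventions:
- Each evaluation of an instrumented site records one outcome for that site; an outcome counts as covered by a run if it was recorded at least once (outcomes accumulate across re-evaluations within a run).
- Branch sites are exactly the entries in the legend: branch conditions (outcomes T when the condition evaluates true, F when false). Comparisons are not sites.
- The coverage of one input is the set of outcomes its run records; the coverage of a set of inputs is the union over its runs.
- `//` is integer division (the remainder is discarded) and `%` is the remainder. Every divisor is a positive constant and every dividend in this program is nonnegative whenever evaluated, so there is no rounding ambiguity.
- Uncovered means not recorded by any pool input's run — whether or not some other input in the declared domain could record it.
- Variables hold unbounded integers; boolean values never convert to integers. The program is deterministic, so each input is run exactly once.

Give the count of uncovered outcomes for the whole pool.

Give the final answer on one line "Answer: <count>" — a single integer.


test 1 (a=6, q=5, w=4) fires B1->F, B3->F, B4->T; hits B1=F, B3=F, B4=T
test 2 (a=4, q=5, w=6) fires B1->T, B2->T, B3->F, B4->F; hits B1=T, B2=T, B3=F, B4=F
test 3 (a=2, q=3, w=6) fires B1->F, B3->F, B4->F; hits B1=F, B3=F, B4=F
test 4 (a=4, q=6, w=3) fires B1->F, B3->F, B4->F; hits B1=F, B3=F, B4=F
test 5 (a=2, q=3, w=5) fires B1->F, B3->F, B4->F; hits B1=F, B3=F, B4=F
test 6 (a=5, q=4, w=4) fires B1->T, B2->T, B3->F, B4->F; hits B1=T, B2=T, B3=F, B4=F
test 7 (a=6, q=6, w=3) fires B1->F, B3->F, B4->T; hits B1=F, B3=F, B4=T
test 8 (a=3, q=3, w=4) fires B1->F, B3->F, B4->F; hits B1=F, B3=F, B4=F
test 9 (a=6, q=6, w=5) fires B1->F, B3->F, B4->T; hits B1=F, B3=F, B4=T
union over the pool: B1=T, B1=F, B2=T, B3=F, B4=T, B4=F
uncovered (2 of 8): B2=F, B3=T
Answer: 2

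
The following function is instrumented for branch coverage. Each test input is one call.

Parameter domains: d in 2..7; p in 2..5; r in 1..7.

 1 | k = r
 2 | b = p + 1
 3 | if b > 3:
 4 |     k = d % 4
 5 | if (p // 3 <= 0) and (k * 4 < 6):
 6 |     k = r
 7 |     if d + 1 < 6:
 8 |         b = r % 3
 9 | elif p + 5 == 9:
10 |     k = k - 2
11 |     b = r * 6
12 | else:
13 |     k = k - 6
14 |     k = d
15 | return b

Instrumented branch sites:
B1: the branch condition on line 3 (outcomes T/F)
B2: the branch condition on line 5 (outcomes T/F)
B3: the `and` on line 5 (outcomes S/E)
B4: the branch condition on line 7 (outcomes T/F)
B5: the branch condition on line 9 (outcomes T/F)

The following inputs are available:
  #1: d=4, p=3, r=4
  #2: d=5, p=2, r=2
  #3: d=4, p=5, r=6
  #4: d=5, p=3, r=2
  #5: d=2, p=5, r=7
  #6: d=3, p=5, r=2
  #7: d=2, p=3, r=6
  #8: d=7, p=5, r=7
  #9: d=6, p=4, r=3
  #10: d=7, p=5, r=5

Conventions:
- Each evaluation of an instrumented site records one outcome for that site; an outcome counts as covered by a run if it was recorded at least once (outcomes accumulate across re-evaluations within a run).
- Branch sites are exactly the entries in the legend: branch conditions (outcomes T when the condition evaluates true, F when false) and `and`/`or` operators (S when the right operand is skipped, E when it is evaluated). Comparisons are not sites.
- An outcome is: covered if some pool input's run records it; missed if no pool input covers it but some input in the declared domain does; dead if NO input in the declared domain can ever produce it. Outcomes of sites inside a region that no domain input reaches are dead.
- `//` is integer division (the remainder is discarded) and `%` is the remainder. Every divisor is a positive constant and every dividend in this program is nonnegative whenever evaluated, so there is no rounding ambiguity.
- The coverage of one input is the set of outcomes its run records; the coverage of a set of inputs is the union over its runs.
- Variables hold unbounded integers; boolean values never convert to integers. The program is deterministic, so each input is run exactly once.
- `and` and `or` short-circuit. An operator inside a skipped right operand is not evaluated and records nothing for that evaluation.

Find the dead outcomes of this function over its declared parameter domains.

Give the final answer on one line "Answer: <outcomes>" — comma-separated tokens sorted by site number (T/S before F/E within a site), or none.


sweeping the full domain (168 inputs) for each outcome:
  reachable outcomes have witnesses, e.g. B1=T (e.g. d=2, p=3, r=1), B1=F (e.g. d=2, p=2, r=1), B2=T (e.g. d=2, p=2, r=1), B2=F (e.g. d=2, p=2, r=2)
Answer: none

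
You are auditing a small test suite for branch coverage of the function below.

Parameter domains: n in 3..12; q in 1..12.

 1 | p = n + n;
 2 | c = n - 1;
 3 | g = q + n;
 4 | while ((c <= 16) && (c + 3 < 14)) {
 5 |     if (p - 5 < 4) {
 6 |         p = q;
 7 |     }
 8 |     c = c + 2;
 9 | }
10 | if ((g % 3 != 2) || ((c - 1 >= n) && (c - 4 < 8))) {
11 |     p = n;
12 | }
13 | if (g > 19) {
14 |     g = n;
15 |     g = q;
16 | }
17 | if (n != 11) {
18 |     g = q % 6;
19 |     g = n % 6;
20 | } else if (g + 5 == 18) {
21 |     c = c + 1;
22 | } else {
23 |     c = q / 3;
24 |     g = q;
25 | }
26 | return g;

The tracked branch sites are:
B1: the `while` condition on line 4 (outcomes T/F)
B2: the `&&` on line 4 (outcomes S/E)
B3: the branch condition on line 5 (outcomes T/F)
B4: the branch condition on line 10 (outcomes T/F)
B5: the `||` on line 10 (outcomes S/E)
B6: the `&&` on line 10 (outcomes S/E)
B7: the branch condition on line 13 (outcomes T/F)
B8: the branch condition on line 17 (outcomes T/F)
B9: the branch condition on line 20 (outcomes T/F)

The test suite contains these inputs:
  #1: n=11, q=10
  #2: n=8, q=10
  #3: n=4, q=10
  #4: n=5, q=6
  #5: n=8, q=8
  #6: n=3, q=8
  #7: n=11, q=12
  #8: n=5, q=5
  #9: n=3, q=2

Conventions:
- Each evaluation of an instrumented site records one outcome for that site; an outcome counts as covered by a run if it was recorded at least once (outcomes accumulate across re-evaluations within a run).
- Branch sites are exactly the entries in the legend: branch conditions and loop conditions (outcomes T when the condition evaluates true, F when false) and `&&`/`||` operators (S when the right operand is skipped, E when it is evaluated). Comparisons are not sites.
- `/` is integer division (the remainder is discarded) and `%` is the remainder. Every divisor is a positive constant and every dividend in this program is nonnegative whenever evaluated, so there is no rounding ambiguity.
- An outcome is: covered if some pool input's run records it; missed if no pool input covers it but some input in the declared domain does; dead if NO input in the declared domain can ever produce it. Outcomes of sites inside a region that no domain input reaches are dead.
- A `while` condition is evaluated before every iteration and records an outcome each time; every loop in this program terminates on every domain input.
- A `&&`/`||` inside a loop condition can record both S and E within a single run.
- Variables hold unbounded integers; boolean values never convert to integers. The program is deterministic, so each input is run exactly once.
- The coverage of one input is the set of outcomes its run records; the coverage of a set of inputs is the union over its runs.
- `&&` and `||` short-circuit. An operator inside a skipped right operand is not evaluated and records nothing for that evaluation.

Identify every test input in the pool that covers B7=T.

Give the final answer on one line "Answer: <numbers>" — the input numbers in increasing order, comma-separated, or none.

input #1 (n=11, q=10): hits B7=T
input #2 (n=8, q=10): never hits B7=T
input #3 (n=4, q=10): never hits B7=T
input #4 (n=5, q=6): never hits B7=T
input #5 (n=8, q=8): never hits B7=T
input #6 (n=3, q=8): never hits B7=T
input #7 (n=11, q=12): hits B7=T
input #8 (n=5, q=5): never hits B7=T
input #9 (n=3, q=2): never hits B7=T

Answer: 1, 7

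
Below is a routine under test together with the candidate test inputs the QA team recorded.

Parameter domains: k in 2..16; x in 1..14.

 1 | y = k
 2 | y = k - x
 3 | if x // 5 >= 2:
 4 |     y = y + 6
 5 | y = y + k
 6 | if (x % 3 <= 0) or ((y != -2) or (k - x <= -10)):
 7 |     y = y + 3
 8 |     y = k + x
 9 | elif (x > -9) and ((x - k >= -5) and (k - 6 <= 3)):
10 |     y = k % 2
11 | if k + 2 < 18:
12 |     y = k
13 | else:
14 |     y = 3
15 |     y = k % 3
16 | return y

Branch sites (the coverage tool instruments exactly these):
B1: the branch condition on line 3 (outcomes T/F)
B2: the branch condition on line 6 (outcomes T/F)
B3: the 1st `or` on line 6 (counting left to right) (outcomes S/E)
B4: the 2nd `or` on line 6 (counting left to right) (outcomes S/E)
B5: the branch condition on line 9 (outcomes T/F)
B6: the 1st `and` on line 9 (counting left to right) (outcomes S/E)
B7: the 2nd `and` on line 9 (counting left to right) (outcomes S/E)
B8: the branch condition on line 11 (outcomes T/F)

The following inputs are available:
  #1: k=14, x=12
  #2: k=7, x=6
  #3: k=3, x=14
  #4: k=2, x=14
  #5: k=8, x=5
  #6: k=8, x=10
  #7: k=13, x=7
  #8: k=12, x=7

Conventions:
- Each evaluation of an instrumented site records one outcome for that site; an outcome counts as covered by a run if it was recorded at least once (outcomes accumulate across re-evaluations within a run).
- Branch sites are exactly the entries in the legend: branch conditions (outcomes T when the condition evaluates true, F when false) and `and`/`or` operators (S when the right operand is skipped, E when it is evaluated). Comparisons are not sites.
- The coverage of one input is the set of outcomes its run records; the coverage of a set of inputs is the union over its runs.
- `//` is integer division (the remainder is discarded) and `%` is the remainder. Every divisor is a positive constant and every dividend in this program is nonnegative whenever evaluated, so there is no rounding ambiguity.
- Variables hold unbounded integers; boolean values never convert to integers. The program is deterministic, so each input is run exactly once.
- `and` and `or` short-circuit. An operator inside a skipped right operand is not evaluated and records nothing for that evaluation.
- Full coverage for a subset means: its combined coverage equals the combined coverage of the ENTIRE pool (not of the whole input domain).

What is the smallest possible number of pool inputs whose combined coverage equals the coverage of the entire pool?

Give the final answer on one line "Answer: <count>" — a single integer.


run #1 (k=14, x=12) runs B1->T, B3->S, B2->T, B8->T; records B1=T, B2=T, B3=S, B8=T
run #2 (k=7, x=6) runs B1->F, B3->S, B2->T, B8->T; records B1=F, B2=T, B3=S, B8=T
run #3 (k=3, x=14) runs B1->T, B3->E, B4->E, B2->T, B8->T; records B1=T, B2=T, B3=E, B4=E, B8=T
run #4 (k=2, x=14) runs B1->T, B3->E, B4->S, B2->T, B8->T; records B1=T, B2=T, B3=E, B4=S, B8=T
run #5 (k=8, x=5) runs B1->F, B3->E, B4->S, B2->T, B8->T; records B1=F, B2=T, B3=E, B4=S, B8=T
run #6 (k=8, x=10) runs B1->T, B3->E, B4->S, B2->T, B8->T; records B1=T, B2=T, B3=E, B4=S, B8=T
run #7 (k=13, x=7) runs B1->F, B3->E, B4->S, B2->T, B8->T; records B1=F, B2=T, B3=E, B4=S, B8=T
run #8 (k=12, x=7) runs B1->F, B3->E, B4->S, B2->T, B8->T; records B1=F, B2=T, B3=E, B4=S, B8=T
the full pool covers 8 outcomes: B1=T, B1=F, B2=T, B3=S, B3=E, B4=S, B4=E, B8=T
every size-1 subset falls short of the 8 outcomes (best: 5/8)
every size-2 subset falls short of the 8 outcomes (best: 7/8)
size 3: inputs {1, 3, 5} cover all 8 outcomes, and no lexicographically smaller subset of this size does
Answer: 3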